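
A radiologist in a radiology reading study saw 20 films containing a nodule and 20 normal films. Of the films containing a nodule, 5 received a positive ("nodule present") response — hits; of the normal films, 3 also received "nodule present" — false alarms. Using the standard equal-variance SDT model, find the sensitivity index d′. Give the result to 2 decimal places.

d′ = 0.36

H = 5/20 = 0.2500
FA = 3/20 = 0.1500
z(0.2500) = -0.674, z(0.1500) = -1.036
d' = z(H) − z(FA) = -0.674 − (-1.036) = 0.362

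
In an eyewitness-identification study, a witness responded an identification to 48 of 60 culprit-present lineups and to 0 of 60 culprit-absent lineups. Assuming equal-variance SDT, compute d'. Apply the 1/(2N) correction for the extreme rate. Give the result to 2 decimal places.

d' = 3.24

The false-alarm rate is 0/60 = 0, so apply the 1/(2N) correction: FA → 1/(2·60) = 0.00833.
z(H) = z(0.80000) = 0.842
z(FA) = z(0.00833) = -2.394
d' = 0.842 − (-2.394) = 3.236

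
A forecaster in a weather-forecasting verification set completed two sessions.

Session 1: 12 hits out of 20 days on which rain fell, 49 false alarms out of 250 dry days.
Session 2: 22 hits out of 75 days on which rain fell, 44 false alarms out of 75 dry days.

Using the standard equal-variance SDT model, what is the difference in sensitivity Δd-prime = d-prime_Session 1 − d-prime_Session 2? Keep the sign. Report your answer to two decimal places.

Session 1: z(0.6000) = 0.253, z(0.1960) = -0.856, d' = 1.109
Session 2: z(0.2933) = -0.544, z(0.5867) = 0.219, d' = -0.763
Δd' = d'_Session 1 − d'_Session 2 = 1.109 − (-0.763) = 1.872
Session 1 has the higher sensitivity.

Δd-prime = 1.87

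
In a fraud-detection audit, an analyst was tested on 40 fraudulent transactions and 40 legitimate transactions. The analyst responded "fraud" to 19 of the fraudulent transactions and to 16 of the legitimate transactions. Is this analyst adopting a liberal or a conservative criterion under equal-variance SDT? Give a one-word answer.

z(H) = -0.063, z(FA) = -0.253
c = −½·(z(H) + z(FA)) = 0.158
c > 0 → conservative criterion (biased toward responding “no”).

conservative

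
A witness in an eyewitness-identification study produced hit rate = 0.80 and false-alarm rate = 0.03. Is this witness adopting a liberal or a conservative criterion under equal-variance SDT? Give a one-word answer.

z(H) = 0.842, z(FA) = -1.881
c = −½·(z(H) + z(FA)) = 0.5195
c > 0 → conservative criterion (biased toward responding “no”).

conservative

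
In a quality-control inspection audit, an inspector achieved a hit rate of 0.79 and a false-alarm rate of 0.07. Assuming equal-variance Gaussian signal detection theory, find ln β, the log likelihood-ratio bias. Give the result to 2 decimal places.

z(H) = 0.806
z(FA) = -1.476
ln β = −½·[z(H)² − z(FA)²] = −0.5 × (0.650 − 2.179) = 0.7645

ln β = 0.76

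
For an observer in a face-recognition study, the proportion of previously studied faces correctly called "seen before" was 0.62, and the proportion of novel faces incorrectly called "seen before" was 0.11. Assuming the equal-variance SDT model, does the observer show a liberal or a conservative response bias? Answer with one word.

z(H) = 0.305, z(FA) = -1.227
c = −½·(z(H) + z(FA)) = 0.461
c > 0 → conservative criterion (biased toward responding “no”).

conservative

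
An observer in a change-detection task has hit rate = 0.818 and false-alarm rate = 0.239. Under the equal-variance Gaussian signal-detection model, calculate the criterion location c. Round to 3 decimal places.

c = -0.099

z(H) = z(0.818) = 0.9078
z(FA) = z(0.239) = -0.7095
c = −½·[z(H) + z(FA)] = −0.5 × (0.9078 + (-0.7095)) = -0.09915
c < 0: the observer has a liberal response bias.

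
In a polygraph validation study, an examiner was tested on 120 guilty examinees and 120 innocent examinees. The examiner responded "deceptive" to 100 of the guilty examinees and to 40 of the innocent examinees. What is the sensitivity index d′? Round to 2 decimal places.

d′ = 1.40

H = 100/120 = 0.8333
FA = 40/120 = 0.3333
Φ⁻¹(H) = Φ⁻¹(0.8333) = 0.967
Φ⁻¹(FA) = Φ⁻¹(0.3333) = -0.431
d' = z(H) − z(FA) = 0.967 − (-0.431) = 1.398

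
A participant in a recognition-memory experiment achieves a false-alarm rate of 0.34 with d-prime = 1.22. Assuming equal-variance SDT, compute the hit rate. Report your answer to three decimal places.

z(false-alarm rate) = z(0.34) = -0.4125
z(H) = z(FA) + d' = -0.4125 + 1.22 = 0.8075
hit rate = Φ(0.8075) = 0.7903

hit rate = 0.790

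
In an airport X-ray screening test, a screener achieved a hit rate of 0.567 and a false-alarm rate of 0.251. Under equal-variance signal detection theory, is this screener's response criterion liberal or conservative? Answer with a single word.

conservative

z(H) = 0.169, z(FA) = -0.671
c = −½·(z(H) + z(FA)) = 0.251
c > 0 → conservative criterion (biased toward responding “no”).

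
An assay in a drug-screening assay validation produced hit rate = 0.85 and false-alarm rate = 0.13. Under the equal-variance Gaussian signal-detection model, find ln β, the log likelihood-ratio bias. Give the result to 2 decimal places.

ln β = 0.10

z(0.85) = 1.036, z(0.13) = -1.126
ln β = −½·[z(H)² − z(FA)²] = −0.5 × (1.073 − 1.268) = 0.0975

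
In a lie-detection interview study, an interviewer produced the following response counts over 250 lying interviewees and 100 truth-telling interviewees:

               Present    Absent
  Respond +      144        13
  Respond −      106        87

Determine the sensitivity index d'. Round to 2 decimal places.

H = 144/250 = 0.5760
FA = 13/100 = 0.1300
z(0.5760) = 0.1917, z(0.1300) = -1.1264
d' = z(H) − z(FA) = 0.1917 − (-1.1264) = 1.3181

d' = 1.32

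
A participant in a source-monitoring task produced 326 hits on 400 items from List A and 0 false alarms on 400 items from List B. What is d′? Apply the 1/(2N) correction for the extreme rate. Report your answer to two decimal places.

d′ = 3.92

The false-alarm rate is 0/400 = 0, so apply the 1/(2N) correction: FA → 1/(2·400) = 0.00125.
z(H) = z(0.81500) = 0.896
z(FA) = z(0.00125) = -3.023
d' = 0.896 − (-3.023) = 3.919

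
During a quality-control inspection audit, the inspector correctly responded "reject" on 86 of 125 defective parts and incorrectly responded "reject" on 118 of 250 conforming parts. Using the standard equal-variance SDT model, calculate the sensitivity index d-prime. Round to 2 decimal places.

d-prime = 0.56

H = 86/125 = 0.6880
FA = 118/250 = 0.4720
z(H) = z(0.6880) = 0.490
z(FA) = z(0.4720) = -0.070
d' = z(H) − z(FA) = 0.490 − (-0.070) = 0.560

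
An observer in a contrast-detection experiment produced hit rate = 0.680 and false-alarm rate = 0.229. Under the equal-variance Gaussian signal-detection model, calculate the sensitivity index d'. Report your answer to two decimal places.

d' = 1.21

z(H) = z(0.680) = 0.4677
z(FA) = z(0.229) = -0.7421
d' = z(H) − z(FA) = 0.4677 − (-0.7421) = 1.2098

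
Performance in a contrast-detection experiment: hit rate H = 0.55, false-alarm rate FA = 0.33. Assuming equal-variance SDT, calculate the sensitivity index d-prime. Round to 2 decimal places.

Φ⁻¹(H) = 0.1257
Φ⁻¹(FA) = -0.4399
d' = z(H) − z(FA) = 0.1257 − (-0.4399) = 0.5656

d-prime = 0.57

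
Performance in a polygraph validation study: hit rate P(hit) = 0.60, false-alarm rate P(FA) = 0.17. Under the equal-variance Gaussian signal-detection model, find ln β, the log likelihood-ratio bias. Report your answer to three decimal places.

ln β = 0.423

z(H) = 0.2533
z(FA) = -0.9542
ln β = −½·[z(H)² − z(FA)²] = −0.5 × (0.0642 − 0.9105) = 0.42315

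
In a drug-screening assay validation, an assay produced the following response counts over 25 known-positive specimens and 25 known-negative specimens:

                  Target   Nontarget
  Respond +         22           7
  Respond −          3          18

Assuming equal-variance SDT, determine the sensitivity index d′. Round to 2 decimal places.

H = 22/25 = 0.8800
FA = 7/25 = 0.2800
z(H) = z(0.8800) = 1.175
z(FA) = z(0.2800) = -0.583
d' = z(H) − z(FA) = 1.175 − (-0.583) = 1.758

d′ = 1.76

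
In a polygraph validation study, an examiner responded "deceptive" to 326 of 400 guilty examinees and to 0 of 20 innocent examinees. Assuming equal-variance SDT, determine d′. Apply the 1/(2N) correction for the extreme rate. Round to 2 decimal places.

The false-alarm rate is 0/20 = 0, so apply the 1/(2N) correction: FA → 1/(2·20) = 0.02500.
z(H) = z(0.81500) = 0.896
z(FA) = z(0.02500) = -1.960
d' = 0.896 − (-1.960) = 2.856

d′ = 2.86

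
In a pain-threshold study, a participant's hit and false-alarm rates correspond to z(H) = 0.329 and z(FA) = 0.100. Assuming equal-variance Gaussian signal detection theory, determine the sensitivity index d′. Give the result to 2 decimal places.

d′ = 0.23

d' = z(H) − z(FA) = 0.329 − 0.100 = 0.229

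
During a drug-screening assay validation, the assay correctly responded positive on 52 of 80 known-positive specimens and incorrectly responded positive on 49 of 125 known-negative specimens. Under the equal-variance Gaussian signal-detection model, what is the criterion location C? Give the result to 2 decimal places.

H = 52/80 = 0.6500
FA = 49/125 = 0.3920
Φ⁻¹(H) = Φ⁻¹(0.6500) = 0.3853
Φ⁻¹(FA) = Φ⁻¹(0.3920) = -0.2741
c = −½·[z(H) + z(FA)] = −0.5 × (0.3853 + (-0.2741)) = -0.0556

C = -0.06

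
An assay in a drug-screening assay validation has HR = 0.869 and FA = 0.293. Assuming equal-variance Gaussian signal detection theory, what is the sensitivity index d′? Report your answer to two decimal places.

d′ = 1.67

Φ⁻¹(0.869) = 1.122, Φ⁻¹(0.293) = -0.545
d' = z(H) − z(FA) = 1.122 − (-0.545) = 1.667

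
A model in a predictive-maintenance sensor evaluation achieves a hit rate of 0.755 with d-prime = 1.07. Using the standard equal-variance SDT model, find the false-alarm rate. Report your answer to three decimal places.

false-alarm rate = 0.352

z(hit rate) = z(0.755) = 0.6903
z(FA) = z(H) − d' = 0.6903 − 1.07 = -0.3797
false-alarm rate = Φ(-0.3797) = 0.3521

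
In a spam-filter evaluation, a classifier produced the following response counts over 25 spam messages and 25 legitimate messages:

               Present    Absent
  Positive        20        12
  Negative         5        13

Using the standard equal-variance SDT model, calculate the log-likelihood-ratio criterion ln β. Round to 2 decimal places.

H = 20/25 = 0.8000
FA = 12/25 = 0.4800
z(H) = 0.842
z(FA) = -0.050
ln β = −½·[z(H)² − z(FA)²] = −0.5 × (0.709 − 0.003) = -0.353

ln β = -0.35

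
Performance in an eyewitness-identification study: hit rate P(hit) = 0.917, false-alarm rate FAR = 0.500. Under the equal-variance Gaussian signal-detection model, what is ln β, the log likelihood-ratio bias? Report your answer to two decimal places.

Φ⁻¹(0.917) = 1.385, Φ⁻¹(0.500) = 0.000
ln β = −½·[z(H)² − z(FA)²] = −0.5 × (1.918 − 0.000) = -0.959

ln β = -0.96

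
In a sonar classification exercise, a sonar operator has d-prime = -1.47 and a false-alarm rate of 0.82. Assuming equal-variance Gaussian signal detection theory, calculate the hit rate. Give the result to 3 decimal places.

z(false-alarm rate) = z(0.82) = 0.9154
z(H) = z(FA) + d' = 0.9154 + (-1.47) = -0.5546
hit rate = Φ(-0.5546) = 0.2896

hit rate = 0.290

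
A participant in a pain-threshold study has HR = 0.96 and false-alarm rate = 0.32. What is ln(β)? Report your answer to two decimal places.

z(H) = z(0.96) = 1.751
z(FA) = z(0.32) = -0.468
ln β = −½·[z(H)² − z(FA)²] = −0.5 × (3.066 − 0.219) = -1.4235

ln β = -1.42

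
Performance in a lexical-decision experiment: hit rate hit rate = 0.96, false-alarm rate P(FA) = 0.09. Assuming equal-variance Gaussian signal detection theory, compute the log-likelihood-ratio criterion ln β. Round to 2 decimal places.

z(H) = z(0.96) = 1.751
z(FA) = z(0.09) = -1.341
ln β = −½·[z(H)² − z(FA)²] = −0.5 × (3.066 − 1.798) = -0.634

ln β = -0.63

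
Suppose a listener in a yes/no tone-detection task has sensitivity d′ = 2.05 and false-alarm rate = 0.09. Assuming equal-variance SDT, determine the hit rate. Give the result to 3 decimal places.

hit rate = 0.761

z(false-alarm rate) = z(0.09) = -1.3408
z(H) = z(FA) + d' = -1.3408 + 2.05 = 0.7092
hit rate = Φ(0.7092) = 0.7609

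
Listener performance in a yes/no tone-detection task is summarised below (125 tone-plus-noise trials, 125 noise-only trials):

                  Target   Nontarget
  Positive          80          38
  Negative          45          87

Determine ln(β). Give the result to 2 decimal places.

H = 80/125 = 0.6400
FA = 38/125 = 0.3040
z(H) = 0.358
z(FA) = -0.513
ln β = −½·[z(H)² − z(FA)²] = −0.5 × (0.128 − 0.263) = 0.0675

ln β = 0.07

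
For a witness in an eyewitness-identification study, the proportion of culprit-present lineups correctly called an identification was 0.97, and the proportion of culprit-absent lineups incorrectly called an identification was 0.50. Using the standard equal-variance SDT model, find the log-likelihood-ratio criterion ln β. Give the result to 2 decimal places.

ln β = -1.77

z(0.97) = 1.881, z(0.50) = 0.000
ln β = −½·[z(H)² − z(FA)²] = −0.5 × (3.538 − 0.000) = -1.769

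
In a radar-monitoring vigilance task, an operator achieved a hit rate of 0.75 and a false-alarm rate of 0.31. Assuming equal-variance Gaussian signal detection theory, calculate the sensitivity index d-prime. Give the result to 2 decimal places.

d-prime = 1.17

z(0.75) = 0.674, z(0.31) = -0.496
d' = z(H) − z(FA) = 0.674 − (-0.496) = 1.170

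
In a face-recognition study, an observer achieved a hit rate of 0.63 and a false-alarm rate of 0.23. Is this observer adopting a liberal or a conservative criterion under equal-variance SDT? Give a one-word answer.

z(H) = 0.332, z(FA) = -0.739
c = −½·(z(H) + z(FA)) = 0.2035
c > 0 → conservative criterion (biased toward responding “no”).

conservative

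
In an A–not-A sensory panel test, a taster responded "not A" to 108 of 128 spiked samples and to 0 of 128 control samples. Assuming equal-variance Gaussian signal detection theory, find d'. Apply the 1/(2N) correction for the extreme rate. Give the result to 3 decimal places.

d' = 3.670

The false-alarm rate is 0/128 = 0, so apply the 1/(2N) correction: FA → 1/(2·128) = 0.00391.
z(H) = z(0.84375) = 1.0100
z(FA) = z(0.00391) = -2.6597
d' = 1.0100 − (-2.6597) = 3.6697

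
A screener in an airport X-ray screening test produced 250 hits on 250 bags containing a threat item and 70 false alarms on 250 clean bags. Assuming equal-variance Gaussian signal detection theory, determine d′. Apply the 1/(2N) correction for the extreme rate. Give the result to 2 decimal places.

d′ = 3.46

The hit rate is 250/250 = 1, so apply the 1/(2N) correction: H → 1 − 1/(2·250) = 0.99800.
z(H) = z(0.99800) = 2.878
z(FA) = z(0.28000) = -0.583
d' = 2.878 − (-0.583) = 3.461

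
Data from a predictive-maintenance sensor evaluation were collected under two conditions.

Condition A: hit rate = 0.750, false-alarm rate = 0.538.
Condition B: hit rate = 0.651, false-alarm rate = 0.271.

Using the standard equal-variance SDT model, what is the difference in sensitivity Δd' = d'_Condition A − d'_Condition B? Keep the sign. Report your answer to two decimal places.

Δd' = -0.42

Condition A: z(0.750) = 0.674, z(0.538) = 0.095, d' = 0.579
Condition B: z(0.651) = 0.388, z(0.271) = -0.610, d' = 0.998
Δd' = d'_Condition A − d'_Condition B = 0.579 − 0.998 = -0.419
Condition B has the higher sensitivity.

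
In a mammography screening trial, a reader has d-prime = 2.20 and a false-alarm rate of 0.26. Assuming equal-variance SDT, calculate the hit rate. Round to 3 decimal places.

hit rate = 0.940

z(false-alarm rate) = z(0.26) = -0.6433
z(H) = z(FA) + d' = -0.6433 + 2.20 = 1.5567
hit rate = Φ(1.5567) = 0.9402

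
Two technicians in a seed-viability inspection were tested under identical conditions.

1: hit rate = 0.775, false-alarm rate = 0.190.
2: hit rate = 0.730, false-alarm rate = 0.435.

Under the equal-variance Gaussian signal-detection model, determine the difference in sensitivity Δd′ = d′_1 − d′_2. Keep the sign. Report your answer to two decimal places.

Δd′ = 0.86

1: z(0.775) = 0.755, z(0.190) = -0.878, d' = 1.633
2: z(0.730) = 0.613, z(0.435) = -0.164, d' = 0.777
Δd' = d'_1 − d'_2 = 1.633 − 0.777 = 0.856
1 has the higher sensitivity.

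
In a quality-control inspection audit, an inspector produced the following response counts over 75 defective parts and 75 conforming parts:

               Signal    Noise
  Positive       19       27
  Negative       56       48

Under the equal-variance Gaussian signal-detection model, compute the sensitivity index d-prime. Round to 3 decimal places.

H = 19/75 = 0.2533
FA = 27/75 = 0.3600
z(0.2533) = -0.6641, z(0.3600) = -0.3585
d' = z(H) − z(FA) = -0.6641 − (-0.3585) = -0.3056

d-prime = -0.306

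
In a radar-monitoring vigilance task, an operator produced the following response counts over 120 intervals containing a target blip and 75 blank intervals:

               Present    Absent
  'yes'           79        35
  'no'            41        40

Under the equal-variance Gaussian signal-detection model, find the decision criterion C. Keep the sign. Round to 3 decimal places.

H = 79/120 = 0.6583
FA = 35/75 = 0.4667
z(0.6583) = 0.4078, z(0.4667) = -0.0836
c = −½·[z(H) + z(FA)] = −0.5 × (0.4078 + (-0.0836)) = -0.1621
c < 0: the operator has a liberal response bias.

C = -0.162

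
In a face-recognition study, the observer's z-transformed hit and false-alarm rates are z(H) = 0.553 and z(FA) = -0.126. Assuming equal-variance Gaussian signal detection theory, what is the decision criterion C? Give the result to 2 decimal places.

c = −½·[z(H) + z(FA)] = −½·(0.553 + (-0.126)) = -0.2135
c < 0: the observer has a liberal response bias.

C = -0.21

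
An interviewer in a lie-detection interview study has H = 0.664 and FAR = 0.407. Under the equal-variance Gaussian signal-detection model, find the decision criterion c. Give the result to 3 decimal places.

z(0.664) = 0.4234, z(0.407) = -0.2353
c = −½·[z(H) + z(FA)] = −0.5 × (0.4234 + (-0.2353)) = -0.09405
c < 0: the interviewer has a liberal response bias.

c = -0.094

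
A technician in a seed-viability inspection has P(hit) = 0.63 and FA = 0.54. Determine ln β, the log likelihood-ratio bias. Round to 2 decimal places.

ln β = -0.05

Φ⁻¹(H) = Φ⁻¹(0.63) = 0.332
Φ⁻¹(FA) = Φ⁻¹(0.54) = 0.100
ln β = −½·[z(H)² − z(FA)²] = −0.5 × (0.110 − 0.010) = -0.050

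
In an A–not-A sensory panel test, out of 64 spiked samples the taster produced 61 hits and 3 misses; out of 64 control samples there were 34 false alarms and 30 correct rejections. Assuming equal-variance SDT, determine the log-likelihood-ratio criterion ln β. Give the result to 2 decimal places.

ln β = -1.40

H = 61/64 = 0.9531
FA = 34/64 = 0.5312
Φ⁻¹(H) = 1.676
Φ⁻¹(FA) = 0.078
ln β = −½·[z(H)² − z(FA)²] = −0.5 × (2.809 − 0.006) = -1.4015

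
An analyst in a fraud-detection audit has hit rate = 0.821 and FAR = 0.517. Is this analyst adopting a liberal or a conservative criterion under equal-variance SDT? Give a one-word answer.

liberal

z(H) = 0.919, z(FA) = 0.043
c = −½·(z(H) + z(FA)) = -0.481
c < 0 → liberal criterion (biased toward responding “yes”).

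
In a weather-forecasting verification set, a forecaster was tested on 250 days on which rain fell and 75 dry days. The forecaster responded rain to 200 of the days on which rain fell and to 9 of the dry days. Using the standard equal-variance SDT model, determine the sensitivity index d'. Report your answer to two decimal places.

d' = 2.02

H = 200/250 = 0.8000
FA = 9/75 = 0.1200
z(H) = z(0.8000) = 0.842
z(FA) = z(0.1200) = -1.175
d' = z(H) − z(FA) = 0.842 − (-1.175) = 2.017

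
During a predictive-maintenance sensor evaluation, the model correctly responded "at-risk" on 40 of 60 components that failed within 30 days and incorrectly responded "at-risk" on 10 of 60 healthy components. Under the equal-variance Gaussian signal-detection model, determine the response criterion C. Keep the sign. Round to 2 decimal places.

H = 40/60 = 0.6667
FA = 10/60 = 0.1667
Φ⁻¹(H) = Φ⁻¹(0.6667) = 0.4308
Φ⁻¹(FA) = Φ⁻¹(0.1667) = -0.9673
c = −½·[z(H) + z(FA)] = −0.5 × (0.4308 + (-0.9673)) = 0.26825
c > 0: the model has a conservative response bias.

C = 0.27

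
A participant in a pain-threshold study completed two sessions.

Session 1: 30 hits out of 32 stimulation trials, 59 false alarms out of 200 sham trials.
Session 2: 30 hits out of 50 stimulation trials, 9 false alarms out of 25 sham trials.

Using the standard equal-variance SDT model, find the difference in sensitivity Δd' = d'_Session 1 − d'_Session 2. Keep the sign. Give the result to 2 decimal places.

Session 1: z(0.9375) = 1.534, z(0.2950) = -0.539, d' = 2.073
Session 2: z(0.6000) = 0.253, z(0.3600) = -0.358, d' = 0.611
Δd' = d'_Session 1 − d'_Session 2 = 2.073 − 0.611 = 1.462
Session 1 has the higher sensitivity.

Δd' = 1.46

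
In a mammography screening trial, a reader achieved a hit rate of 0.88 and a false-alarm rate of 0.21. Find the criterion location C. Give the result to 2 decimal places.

C = -0.18

z(H) = 1.175
z(FA) = -0.806
c = −½·[z(H) + z(FA)] = −0.5 × (1.175 + (-0.806)) = -0.1845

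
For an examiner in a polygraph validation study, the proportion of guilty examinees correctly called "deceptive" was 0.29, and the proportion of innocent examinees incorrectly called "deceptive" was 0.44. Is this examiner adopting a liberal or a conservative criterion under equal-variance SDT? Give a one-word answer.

conservative

z(H) = -0.553, z(FA) = -0.151
c = −½·(z(H) + z(FA)) = 0.352
c > 0 → conservative criterion (biased toward responding “no”).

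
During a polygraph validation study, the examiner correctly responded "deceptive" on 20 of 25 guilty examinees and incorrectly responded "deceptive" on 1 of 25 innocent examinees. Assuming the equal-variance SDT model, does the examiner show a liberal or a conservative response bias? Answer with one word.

z(H) = 0.842, z(FA) = -1.751
c = −½·(z(H) + z(FA)) = 0.4545
c > 0 → conservative criterion (biased toward responding “no”).

conservative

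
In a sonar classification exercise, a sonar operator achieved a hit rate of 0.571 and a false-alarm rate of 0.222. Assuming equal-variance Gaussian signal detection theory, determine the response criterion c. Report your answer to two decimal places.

c = 0.29

z(0.571) = 0.179, z(0.222) = -0.765
c = −½·[z(H) + z(FA)] = −0.5 × (0.179 + (-0.765)) = 0.293
c > 0: the sonar operator has a conservative response bias.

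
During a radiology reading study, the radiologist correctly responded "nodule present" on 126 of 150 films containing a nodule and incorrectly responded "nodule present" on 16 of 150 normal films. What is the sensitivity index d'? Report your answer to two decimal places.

H = 126/150 = 0.8400
FA = 16/150 = 0.1067
Φ⁻¹(H) = 0.994
Φ⁻¹(FA) = -1.244
d' = z(H) − z(FA) = 0.994 − (-1.244) = 2.238

d' = 2.24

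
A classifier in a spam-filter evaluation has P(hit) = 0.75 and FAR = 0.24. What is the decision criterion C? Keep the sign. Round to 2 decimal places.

z(0.75) = 0.6745, z(0.24) = -0.7063
c = −½·[z(H) + z(FA)] = −0.5 × (0.6745 + (-0.7063)) = 0.0159

C = 0.02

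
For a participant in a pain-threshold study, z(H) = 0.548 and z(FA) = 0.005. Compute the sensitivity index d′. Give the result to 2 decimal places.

d′ = 0.54

d' = z(H) − z(FA) = 0.548 − 0.005 = 0.543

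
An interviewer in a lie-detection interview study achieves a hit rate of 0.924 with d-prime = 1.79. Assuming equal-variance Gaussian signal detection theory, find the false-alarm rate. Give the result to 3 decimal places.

z(hit rate) = z(0.924) = 1.4325
z(FA) = z(H) − d' = 1.4325 − 1.79 = -0.3575
false-alarm rate = Φ(-0.3575) = 0.3604

false-alarm rate = 0.360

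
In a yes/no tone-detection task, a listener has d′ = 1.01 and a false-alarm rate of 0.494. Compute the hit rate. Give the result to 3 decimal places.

hit rate = 0.840

z(false-alarm rate) = z(0.494) = -0.0150
z(H) = z(FA) + d' = -0.0150 + 1.01 = 0.9950
hit rate = Φ(0.9950) = 0.8401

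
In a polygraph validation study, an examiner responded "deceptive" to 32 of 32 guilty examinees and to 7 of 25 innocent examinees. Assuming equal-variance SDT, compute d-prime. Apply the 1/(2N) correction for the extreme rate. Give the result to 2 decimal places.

The hit rate is 32/32 = 1, so apply the 1/(2N) correction: H → 1 − 1/(2·32) = 0.98438.
z(H) = z(0.98438) = 2.154
z(FA) = z(0.28000) = -0.583
d' = 2.154 − (-0.583) = 2.737

d-prime = 2.74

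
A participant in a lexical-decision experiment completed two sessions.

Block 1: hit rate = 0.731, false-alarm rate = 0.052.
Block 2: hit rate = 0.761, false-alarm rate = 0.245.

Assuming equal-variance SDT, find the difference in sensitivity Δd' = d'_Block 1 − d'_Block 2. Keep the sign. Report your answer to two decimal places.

Δd' = 0.84

Block 1: z(0.731) = 0.616, z(0.052) = -1.626, d' = 2.242
Block 2: z(0.761) = 0.710, z(0.245) = -0.690, d' = 1.400
Δd' = d'_Block 1 − d'_Block 2 = 2.242 − 1.400 = 0.842
Block 1 has the higher sensitivity.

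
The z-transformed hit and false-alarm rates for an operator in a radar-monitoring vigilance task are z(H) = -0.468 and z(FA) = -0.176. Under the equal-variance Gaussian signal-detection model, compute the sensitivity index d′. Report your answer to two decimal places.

d′ = -0.29

d' = z(H) − z(FA) = -0.468 − (-0.176) = -0.292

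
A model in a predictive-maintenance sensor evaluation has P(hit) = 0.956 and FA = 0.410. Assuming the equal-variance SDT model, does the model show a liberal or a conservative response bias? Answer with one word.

z(H) = 1.706, z(FA) = -0.228
c = −½·(z(H) + z(FA)) = -0.739
c < 0 → liberal criterion (biased toward responding “yes”).

liberal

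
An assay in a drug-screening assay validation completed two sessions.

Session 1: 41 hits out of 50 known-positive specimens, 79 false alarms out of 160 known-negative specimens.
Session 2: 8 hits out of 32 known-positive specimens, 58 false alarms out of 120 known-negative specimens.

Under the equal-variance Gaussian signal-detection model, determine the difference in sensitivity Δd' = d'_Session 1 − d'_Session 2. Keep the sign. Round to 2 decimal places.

Δd' = 1.56

Session 1: z(0.8200) = 0.915, z(0.4938) = -0.016, d' = 0.931
Session 2: z(0.2500) = -0.674, z(0.4833) = -0.042, d' = -0.632
Δd' = d'_Session 1 − d'_Session 2 = 0.931 − (-0.632) = 1.563
Session 1 has the higher sensitivity.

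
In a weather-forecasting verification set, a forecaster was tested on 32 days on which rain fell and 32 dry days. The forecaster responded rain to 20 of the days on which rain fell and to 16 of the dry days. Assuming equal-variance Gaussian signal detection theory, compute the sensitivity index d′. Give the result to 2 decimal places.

H = 20/32 = 0.6250
FA = 16/32 = 0.5000
z(H) = 0.3186
z(FA) = 0.0000
d' = z(H) − z(FA) = 0.3186 − 0.0000 = 0.3186

d′ = 0.32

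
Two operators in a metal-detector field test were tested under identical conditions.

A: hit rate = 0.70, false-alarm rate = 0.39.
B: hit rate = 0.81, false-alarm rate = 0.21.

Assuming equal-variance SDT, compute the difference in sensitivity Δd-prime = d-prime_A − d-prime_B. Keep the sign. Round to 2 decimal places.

Δd-prime = -0.88

A: z(0.70) = 0.524, z(0.39) = -0.279, d' = 0.803
B: z(0.81) = 0.878, z(0.21) = -0.806, d' = 1.684
Δd' = d'_A − d'_B = 0.803 − 1.684 = -0.881
B has the higher sensitivity.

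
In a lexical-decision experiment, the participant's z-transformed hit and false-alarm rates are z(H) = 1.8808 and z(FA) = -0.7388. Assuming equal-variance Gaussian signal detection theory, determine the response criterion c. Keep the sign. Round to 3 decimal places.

c = −½·[z(H) + z(FA)] = −½·(1.8808 + (-0.7388)) = -0.5710

c = -0.571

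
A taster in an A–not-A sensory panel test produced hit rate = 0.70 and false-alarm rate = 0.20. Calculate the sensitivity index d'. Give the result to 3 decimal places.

Φ⁻¹(H) = 0.5244
Φ⁻¹(FA) = -0.8416
d' = z(H) − z(FA) = 0.5244 − (-0.8416) = 1.3660

d' = 1.366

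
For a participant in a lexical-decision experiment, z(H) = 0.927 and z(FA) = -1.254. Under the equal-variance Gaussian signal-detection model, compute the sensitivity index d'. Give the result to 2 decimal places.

d' = z(H) − z(FA) = 0.927 − (-1.254) = 2.181

d' = 2.18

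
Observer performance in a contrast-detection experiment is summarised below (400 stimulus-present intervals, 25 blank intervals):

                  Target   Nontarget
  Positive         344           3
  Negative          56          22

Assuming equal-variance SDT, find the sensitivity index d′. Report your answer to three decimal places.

H = 344/400 = 0.8600
FA = 3/25 = 0.1200
Φ⁻¹(H) = 1.0803
Φ⁻¹(FA) = -1.1750
d' = z(H) − z(FA) = 1.0803 − (-1.1750) = 2.2553

d′ = 2.255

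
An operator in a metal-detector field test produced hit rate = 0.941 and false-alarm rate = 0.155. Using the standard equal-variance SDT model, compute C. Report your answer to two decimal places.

C = -0.27

z(H) = 1.5632
z(FA) = -1.0152
c = −½·[z(H) + z(FA)] = −0.5 × (1.5632 + (-1.0152)) = -0.2740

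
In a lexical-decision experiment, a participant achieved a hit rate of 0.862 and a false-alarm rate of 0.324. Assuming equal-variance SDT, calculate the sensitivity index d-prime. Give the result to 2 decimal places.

d-prime = 1.55

z(H) = z(0.862) = 1.0893
z(FA) = z(0.324) = -0.4565
d' = z(H) − z(FA) = 1.0893 − (-0.4565) = 1.5458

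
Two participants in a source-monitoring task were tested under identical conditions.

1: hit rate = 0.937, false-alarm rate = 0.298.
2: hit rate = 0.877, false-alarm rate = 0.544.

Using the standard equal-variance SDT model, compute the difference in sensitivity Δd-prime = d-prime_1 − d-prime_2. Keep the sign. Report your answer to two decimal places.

Δd-prime = 1.01

1: z(0.937) = 1.530, z(0.298) = -0.530, d' = 2.060
2: z(0.877) = 1.160, z(0.544) = 0.111, d' = 1.049
Δd' = d'_1 − d'_2 = 2.060 − 1.049 = 1.011
1 has the higher sensitivity.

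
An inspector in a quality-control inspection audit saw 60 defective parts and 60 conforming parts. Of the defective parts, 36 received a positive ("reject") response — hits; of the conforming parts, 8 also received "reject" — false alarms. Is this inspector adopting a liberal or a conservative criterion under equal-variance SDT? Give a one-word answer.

z(H) = 0.253, z(FA) = -1.111
c = −½·(z(H) + z(FA)) = 0.429
c > 0 → conservative criterion (biased toward responding “no”).

conservative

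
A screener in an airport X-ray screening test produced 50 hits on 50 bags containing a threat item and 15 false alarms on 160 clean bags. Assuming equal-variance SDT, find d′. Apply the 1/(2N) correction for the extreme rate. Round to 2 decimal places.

The hit rate is 50/50 = 1, so apply the 1/(2N) correction: H → 1 − 1/(2·50) = 0.99000.
z(H) = z(0.99000) = 2.326
z(FA) = z(0.09375) = -1.318
d' = 2.326 − (-1.318) = 3.644

d′ = 3.64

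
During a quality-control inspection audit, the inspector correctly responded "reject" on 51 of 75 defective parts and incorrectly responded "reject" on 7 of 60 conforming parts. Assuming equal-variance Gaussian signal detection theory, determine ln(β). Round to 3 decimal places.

H = 51/75 = 0.6800
FA = 7/60 = 0.1167
z(0.6800) = 0.4677, z(0.1167) = -1.1916
ln β = −½·[z(H)² − z(FA)²] = −0.5 × (0.2187 − 1.4199) = 0.6006

ln β = 0.601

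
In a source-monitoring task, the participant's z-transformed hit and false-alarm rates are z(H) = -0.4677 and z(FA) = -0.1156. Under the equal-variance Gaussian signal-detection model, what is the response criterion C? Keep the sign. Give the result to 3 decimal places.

c = −½·[z(H) + z(FA)] = −½·(-0.4677 + (-0.1156)) = 0.29165

C = 0.292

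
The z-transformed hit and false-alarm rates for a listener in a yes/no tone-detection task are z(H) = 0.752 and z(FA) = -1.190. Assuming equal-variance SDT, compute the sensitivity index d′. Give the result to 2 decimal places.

d' = z(H) − z(FA) = 0.752 − (-1.190) = 1.942

d′ = 1.94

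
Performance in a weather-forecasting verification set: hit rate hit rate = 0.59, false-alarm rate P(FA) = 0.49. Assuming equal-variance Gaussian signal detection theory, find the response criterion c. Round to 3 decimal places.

z(H) = 0.2275
z(FA) = -0.0251
c = −½·[z(H) + z(FA)] = −0.5 × (0.2275 + (-0.0251)) = -0.1012
c < 0: the forecaster has a liberal response bias.

c = -0.101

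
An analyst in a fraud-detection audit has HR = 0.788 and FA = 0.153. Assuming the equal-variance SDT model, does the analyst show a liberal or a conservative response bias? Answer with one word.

conservative

z(H) = 0.800, z(FA) = -1.024
c = −½·(z(H) + z(FA)) = 0.112
c > 0 → conservative criterion (biased toward responding “no”).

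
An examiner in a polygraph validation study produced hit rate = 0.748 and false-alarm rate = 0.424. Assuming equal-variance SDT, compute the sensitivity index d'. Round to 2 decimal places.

Φ⁻¹(H) = 0.6682
Φ⁻¹(FA) = -0.1917
d' = z(H) − z(FA) = 0.6682 − (-0.1917) = 0.8599

d' = 0.86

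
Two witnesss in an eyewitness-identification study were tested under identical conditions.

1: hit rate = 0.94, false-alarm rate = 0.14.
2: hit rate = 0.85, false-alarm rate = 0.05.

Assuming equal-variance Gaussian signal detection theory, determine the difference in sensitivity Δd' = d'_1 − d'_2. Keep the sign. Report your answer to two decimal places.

Δd' = -0.05

1: z(0.94) = 1.555, z(0.14) = -1.080, d' = 2.635
2: z(0.85) = 1.036, z(0.05) = -1.645, d' = 2.681
Δd' = d'_1 − d'_2 = 2.635 − 2.681 = -0.046
2 has the higher sensitivity.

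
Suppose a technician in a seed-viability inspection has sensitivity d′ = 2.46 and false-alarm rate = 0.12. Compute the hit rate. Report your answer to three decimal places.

hit rate = 0.901

z(false-alarm rate) = z(0.12) = -1.1750
z(H) = z(FA) + d' = -1.1750 + 2.46 = 1.2850
hit rate = Φ(1.2850) = 0.9006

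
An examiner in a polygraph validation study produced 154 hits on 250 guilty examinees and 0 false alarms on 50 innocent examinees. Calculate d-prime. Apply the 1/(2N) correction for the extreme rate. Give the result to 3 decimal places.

d-prime = 2.621

The false-alarm rate is 0/50 = 0, so apply the 1/(2N) correction: FA → 1/(2·50) = 0.01000.
z(H) = z(0.61600) = 0.2950
z(FA) = z(0.01000) = -2.3263
d' = 0.2950 − (-2.3263) = 2.6213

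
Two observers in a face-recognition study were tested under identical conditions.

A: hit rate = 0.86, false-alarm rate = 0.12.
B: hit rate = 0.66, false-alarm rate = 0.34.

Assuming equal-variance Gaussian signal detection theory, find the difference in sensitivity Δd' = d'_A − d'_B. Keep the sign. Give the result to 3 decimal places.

A: z(0.86) = 1.0803, z(0.12) = -1.1750, d' = 2.2553
B: z(0.66) = 0.4125, z(0.34) = -0.4125, d' = 0.8250
Δd' = d'_A − d'_B = 2.2553 − 0.8250 = 1.4303
A has the higher sensitivity.

Δd' = 1.430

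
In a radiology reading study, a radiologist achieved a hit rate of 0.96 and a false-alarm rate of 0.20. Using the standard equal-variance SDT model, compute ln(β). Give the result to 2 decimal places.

z(0.96) = 1.751, z(0.20) = -0.842
ln β = −½·[z(H)² − z(FA)²] = −0.5 × (3.066 − 0.709) = -1.1785

ln β = -1.18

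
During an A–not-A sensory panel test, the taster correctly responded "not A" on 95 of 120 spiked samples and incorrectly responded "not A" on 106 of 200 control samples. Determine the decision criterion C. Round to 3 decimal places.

H = 95/120 = 0.7917
FA = 106/200 = 0.5300
z(H) = z(0.7917) = 0.8123
z(FA) = z(0.5300) = 0.0753
c = −½·[z(H) + z(FA)] = −0.5 × (0.8123 + 0.0753) = -0.4438
c < 0: the taster has a liberal response bias.

C = -0.444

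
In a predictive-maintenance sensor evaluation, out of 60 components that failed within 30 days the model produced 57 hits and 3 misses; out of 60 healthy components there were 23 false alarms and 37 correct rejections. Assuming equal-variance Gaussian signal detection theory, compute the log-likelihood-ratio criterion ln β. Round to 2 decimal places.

ln β = -1.31

H = 57/60 = 0.9500
FA = 23/60 = 0.3833
z(H) = 1.645
z(FA) = -0.297
ln β = −½·[z(H)² − z(FA)²] = −0.5 × (2.706 − 0.088) = -1.309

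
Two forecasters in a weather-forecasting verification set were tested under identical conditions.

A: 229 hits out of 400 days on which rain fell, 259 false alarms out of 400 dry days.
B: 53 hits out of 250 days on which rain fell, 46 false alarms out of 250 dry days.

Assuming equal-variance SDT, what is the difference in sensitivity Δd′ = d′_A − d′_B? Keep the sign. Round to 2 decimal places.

A: z(0.5725) = 0.183, z(0.6475) = 0.379, d' = -0.196
B: z(0.2120) = -0.800, z(0.1840) = -0.900, d' = 0.100
Δd' = d'_A − d'_B = -0.196 − 0.100 = -0.296
B has the higher sensitivity.

Δd′ = -0.30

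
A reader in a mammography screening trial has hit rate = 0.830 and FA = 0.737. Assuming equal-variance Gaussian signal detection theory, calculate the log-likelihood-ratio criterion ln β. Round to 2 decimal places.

Φ⁻¹(H) = 0.954
Φ⁻¹(FA) = 0.634
ln β = −½·[z(H)² − z(FA)²] = −0.5 × (0.910 − 0.402) = -0.254

ln β = -0.25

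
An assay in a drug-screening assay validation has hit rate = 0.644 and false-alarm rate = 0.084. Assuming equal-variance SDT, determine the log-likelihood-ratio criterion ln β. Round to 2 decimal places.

z(H) = 0.369
z(FA) = -1.379
ln β = −½·[z(H)² − z(FA)²] = −0.5 × (0.136 − 1.902) = 0.883

ln β = 0.88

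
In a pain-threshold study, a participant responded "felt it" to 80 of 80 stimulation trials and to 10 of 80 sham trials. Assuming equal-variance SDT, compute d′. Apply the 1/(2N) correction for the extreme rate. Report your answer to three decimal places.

The hit rate is 80/80 = 1, so apply the 1/(2N) correction: H → 1 − 1/(2·80) = 0.99375.
z(H) = z(0.99375) = 2.4977
z(FA) = z(0.12500) = -1.1503
d' = 2.4977 − (-1.1503) = 3.6480

d′ = 3.648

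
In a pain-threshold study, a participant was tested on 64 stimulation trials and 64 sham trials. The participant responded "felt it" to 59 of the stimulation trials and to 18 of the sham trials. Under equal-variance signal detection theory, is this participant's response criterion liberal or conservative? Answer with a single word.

z(H) = 1.418, z(FA) = -0.579
c = −½·(z(H) + z(FA)) = -0.4195
c < 0 → liberal criterion (biased toward responding “yes”).

liberal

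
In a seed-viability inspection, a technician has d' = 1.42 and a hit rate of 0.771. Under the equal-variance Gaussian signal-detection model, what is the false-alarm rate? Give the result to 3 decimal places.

z(hit rate) = z(0.771) = 0.7421
z(FA) = z(H) − d' = 0.7421 − 1.42 = -0.6779
false-alarm rate = Φ(-0.6779) = 0.2489

false-alarm rate = 0.249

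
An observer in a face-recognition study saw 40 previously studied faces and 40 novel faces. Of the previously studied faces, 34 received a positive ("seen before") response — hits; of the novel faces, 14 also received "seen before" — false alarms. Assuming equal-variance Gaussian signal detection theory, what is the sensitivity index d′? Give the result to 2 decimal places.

d′ = 1.42

H = 34/40 = 0.8500
FA = 14/40 = 0.3500
Φ⁻¹(H) = Φ⁻¹(0.8500) = 1.0364
Φ⁻¹(FA) = Φ⁻¹(0.3500) = -0.3853
d' = z(H) − z(FA) = 1.0364 − (-0.3853) = 1.4217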